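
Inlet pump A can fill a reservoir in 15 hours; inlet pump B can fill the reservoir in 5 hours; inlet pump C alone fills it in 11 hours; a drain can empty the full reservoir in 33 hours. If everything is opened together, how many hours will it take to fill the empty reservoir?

Net rate = 1/15 + 1/5 + 1/11 − 1/33 = (11 + 33 + 15 − 5)/165 = 54/165 = 18/55 per hour.
Filling time = 1 ÷ (18/55) = 55/18 hours.

55/18 hours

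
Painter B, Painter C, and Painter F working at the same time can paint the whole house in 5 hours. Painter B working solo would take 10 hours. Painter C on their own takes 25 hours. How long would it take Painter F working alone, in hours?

50/3 hours

Combined rate is 1/5 per hour.
Known contribution: 1/10 + 1/25 = (5 + 2)/50 = 7/50 per hour.
So Painter F's rate is 1/5 − 7/50 = 3/50, meaning 50/3 hours alone.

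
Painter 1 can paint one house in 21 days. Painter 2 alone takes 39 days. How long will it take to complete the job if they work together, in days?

273/20 days

With two workers the combined time is the product over the sum: 21·39/(21+39) = 819/60 = 273/20 days.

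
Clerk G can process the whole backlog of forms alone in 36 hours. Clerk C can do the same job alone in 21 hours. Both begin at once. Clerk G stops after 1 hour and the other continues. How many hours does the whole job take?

245/12 hours

In the first 1 hour the combined rate is 19/252, so 19/252 of the job is done, leaving 233/252.
After clerk G leaves the rate is 1/21 per hour; the remaining 233/252 takes 233/12 hours.
Total = 1 + 233/12 = 245/12 hours.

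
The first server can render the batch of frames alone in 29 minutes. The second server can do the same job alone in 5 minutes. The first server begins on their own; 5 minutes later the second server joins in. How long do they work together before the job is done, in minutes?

In the first 5 minutes the first server alone does 5/29 of the job, leaving 24/29.
Once everyone is working, combined rate: 1/29 + 1/5 = (5 + 29)/145 = 34/145 per minute.
Remaining 24/29 at 34/145 per minute takes 60/17 minutes.

60/17 minutes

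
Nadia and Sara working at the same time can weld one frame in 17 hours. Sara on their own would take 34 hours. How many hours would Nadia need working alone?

Combined rate is 1/17 per hour.
Known contribution: 1/34 per hour.
So Nadia's rate is 1/17 − 1/34 = 1/34, meaning 34 hours alone.

34 hours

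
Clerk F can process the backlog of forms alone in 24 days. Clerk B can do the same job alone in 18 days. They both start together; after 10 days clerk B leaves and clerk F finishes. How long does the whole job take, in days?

32/3 days

In the first 10 days the combined rate is 7/72, so 35/36 of the job is done, leaving 1/36.
After clerk B leaves the rate is 1/24 per day; the remaining 1/36 takes 2/3 days.
Total = 10 + 2/3 = 32/3 days.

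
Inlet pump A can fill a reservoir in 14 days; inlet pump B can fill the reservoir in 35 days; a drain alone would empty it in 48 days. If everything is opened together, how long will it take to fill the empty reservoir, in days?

240/19 days

Net rate = 1/14 + 1/35 − 1/48 = (120 + 48 − 35)/1680 = 133/1680 = 19/240 per day.
Filling time = 1 ÷ (19/240) = 240/19 days.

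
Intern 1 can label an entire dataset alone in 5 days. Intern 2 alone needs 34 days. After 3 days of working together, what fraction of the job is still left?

53/170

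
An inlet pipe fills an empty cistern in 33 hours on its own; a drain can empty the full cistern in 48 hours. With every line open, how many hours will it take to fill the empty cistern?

Net rate = 1/33 − 1/48 = (16 − 11)/528 = 5/528 per hour.
Filling time = 1 ÷ (5/528) = 528/5 hours.

528/5 hours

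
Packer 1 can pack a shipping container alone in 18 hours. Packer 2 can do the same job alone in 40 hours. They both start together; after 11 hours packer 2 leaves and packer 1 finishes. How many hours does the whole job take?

261/20 hours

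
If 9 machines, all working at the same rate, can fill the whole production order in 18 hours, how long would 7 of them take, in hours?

162/7 hours

Total work is 9·18 = 162 machine-hours.
With 7 machines: 162/7 hours.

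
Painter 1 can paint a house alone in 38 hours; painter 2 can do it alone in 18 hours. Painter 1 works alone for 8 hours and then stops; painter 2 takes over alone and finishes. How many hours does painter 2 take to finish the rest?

In 8 hours painter 1 does 8/38 = 4/19 of the job, leaving 15/19.
Painter 2 works at 1/18 per hour, so finishing takes 15/19 ÷ 1/18 = 270/19 hours.

270/19 hours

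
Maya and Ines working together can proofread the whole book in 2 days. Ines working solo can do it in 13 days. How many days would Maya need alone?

26/11 days

Combined rate is 1/2 per day.
Known contribution: 1/13 per day.
So Maya's rate is 1/2 − 1/13 = 11/26, meaning 26/11 days alone.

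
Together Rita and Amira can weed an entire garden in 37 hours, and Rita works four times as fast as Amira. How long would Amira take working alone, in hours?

Let Amira's rate be r; then Rita's rate is 4r, so together (4 + 1)r = 5r = 1/37.
Thus r = 1/185 per hour.
Amira alone: 185 hours; Rita alone: 185/4 hours.

185 hours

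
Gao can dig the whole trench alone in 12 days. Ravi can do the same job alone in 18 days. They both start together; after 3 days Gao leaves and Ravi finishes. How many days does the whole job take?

27/2 days

In the first 3 days the combined rate is 5/36, so 5/12 of the job is done, leaving 7/12.
After Gao leaves the rate is 1/18 per day; the remaining 7/12 takes 21/2 days.
Total = 3 + 21/2 = 27/2 days.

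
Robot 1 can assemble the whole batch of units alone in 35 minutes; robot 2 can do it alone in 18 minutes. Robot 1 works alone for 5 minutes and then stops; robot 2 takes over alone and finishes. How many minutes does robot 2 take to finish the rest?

108/7 minutes

In 5 minutes robot 1 does 5/35 = 1/7 of the job, leaving 6/7.
Robot 2 works at 1/18 per minute, so finishing takes 6/7 ÷ 1/18 = 108/7 minutes.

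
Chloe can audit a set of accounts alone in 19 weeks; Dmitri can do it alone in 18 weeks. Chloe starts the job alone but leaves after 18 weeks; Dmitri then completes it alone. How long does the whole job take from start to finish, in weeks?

In 18 weeks Chloe does 18/19 of the job, leaving 1/19.
Dmitri works at 1/18 per week, so finishing takes 1/19 ÷ 1/18 = 18/19 weeks.
Total time = 18 + 18/19 = 360/19 weeks.

360/19 weeks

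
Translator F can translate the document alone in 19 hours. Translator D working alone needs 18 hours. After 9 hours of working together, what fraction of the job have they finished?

37/38

Combined rate: 1/19 + 1/18 = (18 + 19)/342 = 37/342 per hour.
In 9 hours they complete 9·37/342 = 37/38 of the job.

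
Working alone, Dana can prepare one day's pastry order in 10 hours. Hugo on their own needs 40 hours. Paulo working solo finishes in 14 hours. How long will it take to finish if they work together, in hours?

Combined rate: 1/10 + 1/40 + 1/14 = (28 + 7 + 20)/280 = 55/280 = 11/56 per hour.
Time = 1 ÷ (11/56) = 56/11 hours.

56/11 hours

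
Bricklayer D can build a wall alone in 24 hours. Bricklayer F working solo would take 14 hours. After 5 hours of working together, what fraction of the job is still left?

Combined rate: 1/24 + 1/14 = (7 + 12)/168 = 19/168 per hour.
In 5 hours they complete 5·19/168 = 95/168 of the job.
So 73/168 remains.

73/168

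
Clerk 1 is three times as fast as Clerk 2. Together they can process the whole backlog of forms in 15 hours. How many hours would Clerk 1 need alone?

20 hours

Let Clerk 2's rate be r; then Clerk 1's rate is 3r, so together (3 + 1)r = 4r = 1/15.
Thus r = 1/60 per hour.
Clerk 2 alone: 60 hours; Clerk 1 alone: 20 hours.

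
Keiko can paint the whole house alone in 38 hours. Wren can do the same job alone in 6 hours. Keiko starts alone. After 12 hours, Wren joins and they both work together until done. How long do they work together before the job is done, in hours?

39/11 hours

In the first 12 hours Keiko alone does 12/38 = 6/19 of the job, leaving 13/19.
Once everyone is working, combined rate: 1/38 + 1/6 = (3 + 19)/114 = 22/114 = 11/57 per hour.
Remaining 13/19 at 11/57 per hour takes 39/11 hours.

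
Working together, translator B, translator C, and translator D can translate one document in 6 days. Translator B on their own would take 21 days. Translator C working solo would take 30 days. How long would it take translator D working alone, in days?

35/3 days

Combined rate is 1/6 per day.
Known contribution: 1/21 + 1/30 = (10 + 7)/210 = 17/210 per day.
So translator D's rate is 1/6 − 17/210 = 3/35, meaning 35/3 days alone.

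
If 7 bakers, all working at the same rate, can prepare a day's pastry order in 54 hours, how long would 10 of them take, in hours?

Total work is 7·54 = 378 baker-hours.
With 10 bakers: 378/10 = 189/5 hours.

189/5 hours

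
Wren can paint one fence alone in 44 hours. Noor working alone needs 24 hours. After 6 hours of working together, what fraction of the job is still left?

27/44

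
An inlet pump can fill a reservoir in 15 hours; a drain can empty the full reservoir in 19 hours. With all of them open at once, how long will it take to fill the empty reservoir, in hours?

285/4 hours

Net rate = 1/15 − 1/19 = (19 − 15)/285 = 4/285 per hour.
Filling time = 1 ÷ (4/285) = 285/4 hours.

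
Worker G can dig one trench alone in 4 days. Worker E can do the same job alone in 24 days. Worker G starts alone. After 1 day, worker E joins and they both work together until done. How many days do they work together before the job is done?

In the first 1 day worker G alone does 1/4 of the job, leaving 3/4.
Once everyone is working, combined rate: 1/4 + 1/24 = (6 + 1)/24 = 7/24 per day.
Remaining 3/4 at 7/24 per day takes 18/7 days.

18/7 days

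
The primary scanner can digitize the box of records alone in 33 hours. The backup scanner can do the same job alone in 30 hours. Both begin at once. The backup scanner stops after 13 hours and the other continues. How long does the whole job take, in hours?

In the first 13 hours the combined rate is 7/110, so 91/110 of the job is done, leaving 19/110.
After the backup scanner leaves the rate is 1/33 per hour; the remaining 19/110 takes 57/10 hours.
Total = 13 + 57/10 = 187/10 hours.

187/10 hours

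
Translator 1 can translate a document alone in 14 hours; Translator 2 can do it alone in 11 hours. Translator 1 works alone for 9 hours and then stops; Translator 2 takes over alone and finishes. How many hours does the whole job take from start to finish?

In 9 hours Translator 1 does 9/14 of the job, leaving 5/14.
Translator 2 works at 1/11 per hour, so finishing takes 5/14 ÷ 1/11 = 55/14 hours.
Total time = 9 + 55/14 = 181/14 hours.

181/14 hours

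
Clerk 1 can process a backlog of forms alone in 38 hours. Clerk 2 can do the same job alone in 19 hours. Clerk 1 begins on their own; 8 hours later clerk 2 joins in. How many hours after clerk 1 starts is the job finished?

In the first 8 hours clerk 1 alone does 8/38 = 4/19 of the job, leaving 15/19.
Once everyone is working, combined rate: 1/38 + 1/19 = (1 + 2)/38 = 3/38 per hour.
Remaining 15/19 at 3/38 per hour takes 10 hours.
Total from the start = 8 + 10 = 18 hours.

18 hours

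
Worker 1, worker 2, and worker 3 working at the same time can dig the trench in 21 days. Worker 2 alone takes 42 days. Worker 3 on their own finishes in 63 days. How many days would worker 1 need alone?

126 days

Combined rate is 1/21 per day.
Known contribution: 1/42 + 1/63 = (3 + 2)/126 = 5/126 per day.
So worker 1's rate is 1/21 − 5/126 = 1/126, meaning 126 days alone.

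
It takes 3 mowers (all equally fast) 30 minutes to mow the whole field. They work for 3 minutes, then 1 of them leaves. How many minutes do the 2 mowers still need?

81/2 minutes

One mower does 1/90 of the job per minute.
After 3 minutes with 3 mowers, 1/10 is done (9/10 left).
With 2 mowers the rate is 2/90 = 1/45, so the rest takes 9/10 ÷ 1/45 = 81/2 minutes.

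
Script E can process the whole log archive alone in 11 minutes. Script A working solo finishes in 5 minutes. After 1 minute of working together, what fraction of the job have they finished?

Combined rate: 1/11 + 1/5 = (5 + 11)/55 = 16/55 per minute.
In 1 minute they complete 1·16/55 = 16/55 of the job.

16/55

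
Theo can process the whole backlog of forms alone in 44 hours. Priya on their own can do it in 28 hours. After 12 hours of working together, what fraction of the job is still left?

Combined rate: 1/44 + 1/28 = (7 + 11)/308 = 18/308 = 9/154 per hour.
In 12 hours they complete 12·9/154 = 54/77 of the job.
So 23/77 remains.

23/77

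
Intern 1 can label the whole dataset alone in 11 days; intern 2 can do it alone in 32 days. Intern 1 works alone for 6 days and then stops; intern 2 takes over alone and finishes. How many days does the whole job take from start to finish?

In 6 days intern 1 does 6/11 of the job, leaving 5/11.
Intern 2 works at 1/32 per day, so finishing takes 5/11 ÷ 1/32 = 160/11 days.
Total time = 6 + 160/11 = 226/11 days.

226/11 days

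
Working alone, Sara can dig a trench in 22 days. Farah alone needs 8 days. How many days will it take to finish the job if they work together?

Combined rate: 1/22 + 1/8 = (4 + 11)/88 = 15/88 per day.
Time = 1 ÷ (15/88) = 88/15 days.

88/15 days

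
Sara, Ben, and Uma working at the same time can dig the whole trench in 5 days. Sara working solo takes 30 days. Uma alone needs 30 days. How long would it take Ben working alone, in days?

Combined rate is 1/5 per day.
Known contribution: 1/30 + 1/30 = (1 + 1)/30 = 2/30 = 1/15 per day.
So Ben's rate is 1/5 − 1/15 = 2/15, meaning 15/2 days alone.

15/2 days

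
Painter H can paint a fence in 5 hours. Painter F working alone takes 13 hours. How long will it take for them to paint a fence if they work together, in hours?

Combined rate: 1/5 + 1/13 = (13 + 5)/65 = 18/65 per hour.
Time = 1 ÷ (18/65) = 65/18 hours.

65/18 hours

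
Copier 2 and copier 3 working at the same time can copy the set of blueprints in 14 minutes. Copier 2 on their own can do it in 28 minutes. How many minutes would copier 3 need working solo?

28 minutes

Combined rate is 1/14 per minute.
Known contribution: 1/28 per minute.
So copier 3's rate is 1/14 − 1/28 = 1/28, meaning 28 minutes alone.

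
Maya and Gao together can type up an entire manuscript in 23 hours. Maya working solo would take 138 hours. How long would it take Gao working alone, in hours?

Combined rate is 1/23 per hour.
Known contribution: 1/138 per hour.
So Gao's rate is 1/23 − 1/138 = 5/138, meaning 138/5 hours alone.

138/5 hours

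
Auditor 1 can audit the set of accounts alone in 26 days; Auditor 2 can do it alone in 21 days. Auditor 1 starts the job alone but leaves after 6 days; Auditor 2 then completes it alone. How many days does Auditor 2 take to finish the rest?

210/13 days

In 6 days Auditor 1 does 6/26 = 3/13 of the job, leaving 10/13.
Auditor 2 works at 1/21 per day, so finishing takes 10/13 ÷ 1/21 = 210/13 days.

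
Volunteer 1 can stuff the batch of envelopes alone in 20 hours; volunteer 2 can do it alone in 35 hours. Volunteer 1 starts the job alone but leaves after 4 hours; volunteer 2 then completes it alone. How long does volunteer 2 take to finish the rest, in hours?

In 4 hours volunteer 1 does 4/20 = 1/5 of the job, leaving 4/5.
Volunteer 2 works at 1/35 per hour, so finishing takes 4/5 ÷ 1/35 = 28 hours.

28 hours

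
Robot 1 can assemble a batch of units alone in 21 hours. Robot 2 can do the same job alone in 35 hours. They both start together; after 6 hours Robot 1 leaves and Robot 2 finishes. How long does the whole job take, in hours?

25 hours

In the first 6 hours the combined rate is 8/105, so 16/35 of the job is done, leaving 19/35.
After Robot 1 leaves the rate is 1/35 per hour; the remaining 19/35 takes 19 hours.
Total = 6 + 19 = 25 hours.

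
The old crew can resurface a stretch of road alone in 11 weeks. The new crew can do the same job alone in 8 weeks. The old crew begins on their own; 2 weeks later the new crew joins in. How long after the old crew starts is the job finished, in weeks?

In the first 2 weeks the old crew alone does 2/11 of the job, leaving 9/11.
Once everyone is working, combined rate: 1/11 + 1/8 = (8 + 11)/88 = 19/88 per week.
Remaining 9/11 at 19/88 per week takes 72/19 weeks.
Total from the start = 2 + 72/19 = 110/19 weeks.

110/19 weeks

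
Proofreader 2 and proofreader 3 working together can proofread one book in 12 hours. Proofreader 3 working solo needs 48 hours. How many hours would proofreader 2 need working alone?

16 hours

Combined rate is 1/12 per hour.
Known contribution: 1/48 per hour.
So proofreader 2's rate is 1/12 − 1/48 = 1/16, meaning 16 hours alone.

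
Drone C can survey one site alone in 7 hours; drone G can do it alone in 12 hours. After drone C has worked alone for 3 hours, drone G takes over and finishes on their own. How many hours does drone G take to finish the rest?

48/7 hours

In 3 hours drone C does 3/7 of the job, leaving 4/7.
Drone G works at 1/12 per hour, so finishing takes 4/7 ÷ 1/12 = 48/7 hours.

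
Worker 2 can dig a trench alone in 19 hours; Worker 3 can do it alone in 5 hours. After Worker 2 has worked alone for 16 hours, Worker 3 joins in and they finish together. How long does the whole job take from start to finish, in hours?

In 16 hours Worker 2 does 16/19 of the job, leaving 3/19.
Worker 2 and Worker 3 together work at 24/95 per hour, so finishing takes 3/19 ÷ 24/95 = 5/8 hours.
Total time = 16 + 5/8 = 133/8 hours.

133/8 hours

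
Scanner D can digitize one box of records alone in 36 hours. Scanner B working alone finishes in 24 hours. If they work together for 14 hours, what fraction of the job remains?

Combined rate: 1/36 + 1/24 = (2 + 3)/72 = 5/72 per hour.
In 14 hours they complete 14·5/72 = 35/36 of the job.
So 1/36 remains.

1/36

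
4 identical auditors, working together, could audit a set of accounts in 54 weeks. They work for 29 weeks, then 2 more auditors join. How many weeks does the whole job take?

137/3 weeks

One auditor does 1/216 of the job per week.
After 29 weeks with 4 auditors, 29/54 is done (25/54 left).
With 6 auditors the rate is 6/216 = 1/36, so the rest takes 25/54 ÷ 1/36 = 50/3 weeks.
Total = 29 + 50/3 = 137/3 weeks.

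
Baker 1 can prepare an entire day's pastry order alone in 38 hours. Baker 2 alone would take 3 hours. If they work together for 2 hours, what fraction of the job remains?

Combined rate: 1/38 + 1/3 = (3 + 38)/114 = 41/114 per hour.
In 2 hours they complete 2·41/114 = 41/57 of the job.
So 16/57 remains.

16/57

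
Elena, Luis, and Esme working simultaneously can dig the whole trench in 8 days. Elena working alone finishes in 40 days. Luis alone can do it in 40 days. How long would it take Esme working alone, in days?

40/3 days

Combined rate is 1/8 per day.
Known contribution: 1/40 + 1/40 = (1 + 1)/40 = 2/40 = 1/20 per day.
So Esme's rate is 1/8 − 1/20 = 3/40, meaning 40/3 days alone.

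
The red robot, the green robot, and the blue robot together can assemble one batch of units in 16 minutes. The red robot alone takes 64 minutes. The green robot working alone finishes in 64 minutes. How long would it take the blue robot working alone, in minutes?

32 minutes

Combined rate is 1/16 per minute.
Known contribution: 1/64 + 1/64 = (1 + 1)/64 = 2/64 = 1/32 per minute.
So the blue robot's rate is 1/16 − 1/32 = 1/32, meaning 32 minutes alone.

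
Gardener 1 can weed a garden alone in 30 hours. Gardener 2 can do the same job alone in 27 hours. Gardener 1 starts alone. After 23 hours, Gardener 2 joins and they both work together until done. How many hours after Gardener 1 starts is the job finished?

In the first 23 hours Gardener 1 alone does 23/30 of the job, leaving 7/30.
Once everyone is working, combined rate: 1/30 + 1/27 = (9 + 10)/270 = 19/270 per hour.
Remaining 7/30 at 19/270 per hour takes 63/19 hours.
Total from the start = 23 + 63/19 = 500/19 hours.

500/19 hours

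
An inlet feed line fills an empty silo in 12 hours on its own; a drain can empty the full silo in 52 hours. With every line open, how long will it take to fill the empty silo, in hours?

Net rate = 1/12 − 1/52 = (13 − 3)/156 = 10/156 = 5/78 per hour.
Filling time = 1 ÷ (5/78) = 78/5 hours.

78/5 hours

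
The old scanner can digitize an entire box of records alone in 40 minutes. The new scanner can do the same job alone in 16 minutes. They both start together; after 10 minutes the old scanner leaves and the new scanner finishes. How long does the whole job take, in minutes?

12 minutes

In the first 10 minutes the combined rate is 7/80, so 7/8 of the job is done, leaving 1/8.
After the old scanner leaves the rate is 1/16 per minute; the remaining 1/8 takes 2 minutes.
Total = 10 + 2 = 12 minutes.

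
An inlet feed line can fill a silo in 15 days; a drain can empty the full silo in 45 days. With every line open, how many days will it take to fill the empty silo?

Net rate = 1/15 − 1/45 = (3 − 1)/45 = 2/45 per day.
Filling time = 1 ÷ (2/45) = 45/2 days.

45/2 days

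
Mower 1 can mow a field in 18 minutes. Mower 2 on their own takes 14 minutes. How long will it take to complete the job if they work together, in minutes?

With two workers the combined time is the product over the sum: 18·14/(18+14) = 252/32 = 63/8 minutes.

63/8 minutes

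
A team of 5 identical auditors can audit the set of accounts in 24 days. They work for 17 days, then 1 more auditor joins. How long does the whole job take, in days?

137/6 days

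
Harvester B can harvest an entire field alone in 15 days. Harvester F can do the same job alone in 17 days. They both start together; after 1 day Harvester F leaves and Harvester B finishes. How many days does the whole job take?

In the first 1 day the combined rate is 32/255, so 32/255 of the job is done, leaving 223/255.
After Harvester F leaves the rate is 1/15 per day; the remaining 223/255 takes 223/17 days.
Total = 1 + 223/17 = 240/17 days.

240/17 days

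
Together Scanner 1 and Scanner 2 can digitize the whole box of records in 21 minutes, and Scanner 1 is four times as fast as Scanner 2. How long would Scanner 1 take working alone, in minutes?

Let Scanner 2's rate be r; then Scanner 1's rate is 4r, so together (4 + 1)r = 5r = 1/21.
Thus r = 1/105 per minute.
Scanner 2 alone: 105 minutes; Scanner 1 alone: 105/4 minutes.

105/4 minutes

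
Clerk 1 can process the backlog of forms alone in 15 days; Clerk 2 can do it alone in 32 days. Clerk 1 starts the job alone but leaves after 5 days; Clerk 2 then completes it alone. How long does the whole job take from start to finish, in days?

In 5 days Clerk 1 does 5/15 = 1/3 of the job, leaving 2/3.
Clerk 2 works at 1/32 per day, so finishing takes 2/3 ÷ 1/32 = 64/3 days.
Total time = 5 + 64/3 = 79/3 days.

79/3 days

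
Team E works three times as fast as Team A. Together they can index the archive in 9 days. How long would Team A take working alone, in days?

36 days

Let Team A's rate be r; then Team E's rate is 3r, so together (3 + 1)r = 4r = 1/9.
Thus r = 1/36 per day.
Team A alone: 36 days; Team E alone: 12 days.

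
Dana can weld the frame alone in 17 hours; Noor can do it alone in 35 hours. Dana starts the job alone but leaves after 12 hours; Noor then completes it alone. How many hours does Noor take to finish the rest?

175/17 hours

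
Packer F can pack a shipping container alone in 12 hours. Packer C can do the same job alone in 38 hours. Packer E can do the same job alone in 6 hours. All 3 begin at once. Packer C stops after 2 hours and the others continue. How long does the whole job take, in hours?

72/19 hours

In the first 2 hours the combined rate is 21/76, so 21/38 of the job is done, leaving 17/38.
After packer C leaves the rate is 1/4 per hour; the remaining 17/38 takes 34/19 hours.
Total = 2 + 34/19 = 72/19 hours.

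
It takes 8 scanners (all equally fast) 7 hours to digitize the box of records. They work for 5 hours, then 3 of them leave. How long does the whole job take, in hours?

41/5 hours

One scanner does 1/56 of the job per hour.
After 5 hours with 8 scanners, 5/7 is done (2/7 left).
With 5 scanners the rate is 5/56, so the rest takes 2/7 ÷ 5/56 = 16/5 hours.
Total = 5 + 16/5 = 41/5 hours.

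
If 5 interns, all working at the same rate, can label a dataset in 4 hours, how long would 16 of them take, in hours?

Total work is 5·4 = 20 intern-hours.
With 16 interns: 20/16 = 5/4 hours.

5/4 hours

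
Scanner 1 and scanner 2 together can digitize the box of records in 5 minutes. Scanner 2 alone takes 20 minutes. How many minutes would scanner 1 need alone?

Combined rate is 1/5 per minute.
Known contribution: 1/20 per minute.
So scanner 1's rate is 1/5 − 1/20 = 3/20, meaning 20/3 minutes alone.

20/3 minutes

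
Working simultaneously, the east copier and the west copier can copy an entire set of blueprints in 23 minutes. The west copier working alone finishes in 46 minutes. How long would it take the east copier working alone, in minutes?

Combined rate is 1/23 per minute.
Known contribution: 1/46 per minute.
So the east copier's rate is 1/23 − 1/46 = 1/46, meaning 46 minutes alone.

46 minutes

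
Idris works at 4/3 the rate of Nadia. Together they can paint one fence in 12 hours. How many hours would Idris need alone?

Let Nadia's rate be r; then Idris's rate is (4/3)r, so together (4/3 + 1)r = (7/3)r = 1/12.
Thus r = 1/28 per hour.
Nadia alone: 28 hours; Idris alone: 21 hours.

21 hours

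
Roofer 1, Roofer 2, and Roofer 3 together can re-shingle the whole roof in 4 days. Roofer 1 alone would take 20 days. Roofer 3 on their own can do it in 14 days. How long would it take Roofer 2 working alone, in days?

70/9 days

Combined rate is 1/4 per day.
Known contribution: 1/20 + 1/14 = (7 + 10)/140 = 17/140 per day.
So Roofer 2's rate is 1/4 − 17/140 = 9/70, meaning 70/9 days alone.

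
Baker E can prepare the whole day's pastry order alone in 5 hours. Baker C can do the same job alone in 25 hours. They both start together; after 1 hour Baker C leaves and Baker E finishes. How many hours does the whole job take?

In the first 1 hour the combined rate is 6/25, so 6/25 of the job is done, leaving 19/25.
After Baker C leaves the rate is 1/5 per hour; the remaining 19/25 takes 19/5 hours.
Total = 1 + 19/5 = 24/5 hours.

24/5 hours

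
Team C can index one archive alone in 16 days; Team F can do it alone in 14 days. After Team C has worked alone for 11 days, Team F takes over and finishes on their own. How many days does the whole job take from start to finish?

In 11 days Team C does 11/16 of the job, leaving 5/16.
Team F works at 1/14 per day, so finishing takes 5/16 ÷ 1/14 = 35/8 days.
Total time = 11 + 35/8 = 123/8 days.

123/8 days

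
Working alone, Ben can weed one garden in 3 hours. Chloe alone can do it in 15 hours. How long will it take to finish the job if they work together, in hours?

5/2 hours

Combined rate: 1/3 + 1/15 = (5 + 1)/15 = 6/15 = 2/5 per hour.
Time = 1 ÷ (2/5) = 5/2 hours.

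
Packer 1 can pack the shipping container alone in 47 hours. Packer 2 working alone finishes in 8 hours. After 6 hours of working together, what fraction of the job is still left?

Combined rate: 1/47 + 1/8 = (8 + 47)/376 = 55/376 per hour.
In 6 hours they complete 6·55/376 = 165/188 of the job.
So 23/188 remains.

23/188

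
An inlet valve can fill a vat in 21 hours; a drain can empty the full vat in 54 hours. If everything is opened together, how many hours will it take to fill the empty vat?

378/11 hours

Net rate = 1/21 − 1/54 = (18 − 7)/378 = 11/378 per hour.
Filling time = 1 ÷ (11/378) = 378/11 hours.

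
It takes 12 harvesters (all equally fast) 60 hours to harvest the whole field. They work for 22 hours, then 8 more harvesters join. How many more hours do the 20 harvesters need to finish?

One harvester does 1/720 of the job per hour.
After 22 hours with 12 harvesters, 11/30 is done (19/30 left).
With 20 harvesters the rate is 20/720 = 1/36, so the rest takes 19/30 ÷ 1/36 = 114/5 hours.

114/5 hours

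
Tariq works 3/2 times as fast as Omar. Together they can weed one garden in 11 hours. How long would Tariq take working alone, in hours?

55/3 hours

Let Omar's rate be r; then Tariq's rate is (3/2)r, so together (3/2 + 1)r = (5/2)r = 1/11.
Thus r = 2/55 per hour.
Omar alone: 55/2 hours; Tariq alone: 55/3 hours.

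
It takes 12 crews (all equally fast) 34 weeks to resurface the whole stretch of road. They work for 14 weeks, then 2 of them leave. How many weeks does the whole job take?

38 weeks

One crew does 1/408 of the job per week.
After 14 weeks with 12 crews, 7/17 is done (10/17 left).
With 10 crews the rate is 10/408 = 5/204, so the rest takes 10/17 ÷ 5/204 = 24 weeks.
Total = 14 + 24 = 38 weeks.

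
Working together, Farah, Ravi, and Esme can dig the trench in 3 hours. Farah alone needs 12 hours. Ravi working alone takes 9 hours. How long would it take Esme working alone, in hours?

Combined rate is 1/3 per hour.
Known contribution: 1/12 + 1/9 = (3 + 4)/36 = 7/36 per hour.
So Esme's rate is 1/3 − 7/36 = 5/36, meaning 36/5 hours alone.

36/5 hours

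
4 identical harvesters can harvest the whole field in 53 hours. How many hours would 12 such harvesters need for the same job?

Total work is 4·53 = 212 harvester-hours.
With 12 harvesters: 212/12 = 53/3 hours.

53/3 hours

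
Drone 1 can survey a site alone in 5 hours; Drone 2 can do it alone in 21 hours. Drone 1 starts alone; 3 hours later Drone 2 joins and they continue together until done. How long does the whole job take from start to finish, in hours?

In 3 hours Drone 1 does 3/5 of the job, leaving 2/5.
Drone 1 and Drone 2 together work at 26/105 per hour, so finishing takes 2/5 ÷ 26/105 = 21/13 hours.
Total time = 3 + 21/13 = 60/13 hours.

60/13 hours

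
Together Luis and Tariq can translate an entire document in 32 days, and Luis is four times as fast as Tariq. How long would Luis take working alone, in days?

Let Tariq's rate be r; then Luis's rate is 4r, so together (4 + 1)r = 5r = 1/32.
Thus r = 1/160 per day.
Tariq alone: 160 days; Luis alone: 40 days.

40 days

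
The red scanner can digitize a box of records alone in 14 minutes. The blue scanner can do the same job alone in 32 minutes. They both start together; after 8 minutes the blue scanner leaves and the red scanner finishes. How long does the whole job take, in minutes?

In the first 8 minutes the combined rate is 23/224, so 23/28 of the job is done, leaving 5/28.
After the blue scanner leaves the rate is 1/14 per minute; the remaining 5/28 takes 5/2 minutes.
Total = 8 + 5/2 = 21/2 minutes.

21/2 minutes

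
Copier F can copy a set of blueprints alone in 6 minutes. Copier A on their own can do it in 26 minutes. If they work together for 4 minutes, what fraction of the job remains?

Combined rate: 1/6 + 1/26 = (13 + 3)/78 = 16/78 = 8/39 per minute.
In 4 minutes they complete 4·8/39 = 32/39 of the job.
So 7/39 remains.

7/39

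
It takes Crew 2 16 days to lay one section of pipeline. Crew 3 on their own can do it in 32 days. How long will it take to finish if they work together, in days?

With two workers the combined time is the product over the sum: 16·32/(16+32) = 512/48 = 32/3 days.

32/3 days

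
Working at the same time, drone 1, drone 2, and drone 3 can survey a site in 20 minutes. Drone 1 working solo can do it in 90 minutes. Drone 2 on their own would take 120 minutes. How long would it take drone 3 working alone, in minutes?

360/11 minutes

Combined rate is 1/20 per minute.
Known contribution: 1/90 + 1/120 = (4 + 3)/360 = 7/360 per minute.
So drone 3's rate is 1/20 − 7/360 = 11/360, meaning 360/11 minutes alone.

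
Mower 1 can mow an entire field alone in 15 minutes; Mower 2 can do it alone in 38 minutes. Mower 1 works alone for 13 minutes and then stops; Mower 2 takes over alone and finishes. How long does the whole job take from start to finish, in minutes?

In 13 minutes Mower 1 does 13/15 of the job, leaving 2/15.
Mower 2 works at 1/38 per minute, so finishing takes 2/15 ÷ 1/38 = 76/15 minutes.
Total time = 13 + 76/15 = 271/15 minutes.

271/15 minutes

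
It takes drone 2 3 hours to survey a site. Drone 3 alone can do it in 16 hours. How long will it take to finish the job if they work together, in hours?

48/19 hours

Combined rate: 1/3 + 1/16 = (16 + 3)/48 = 19/48 per hour.
Time = 1 ÷ (19/48) = 48/19 hours.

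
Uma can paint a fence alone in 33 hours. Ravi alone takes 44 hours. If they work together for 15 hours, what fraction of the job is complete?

35/44

Combined rate: 1/33 + 1/44 = (4 + 3)/132 = 7/132 per hour.
In 15 hours they complete 15·7/132 = 35/44 of the job.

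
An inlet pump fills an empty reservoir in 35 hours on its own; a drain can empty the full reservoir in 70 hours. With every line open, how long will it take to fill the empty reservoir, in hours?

Net rate = 1/35 − 1/70 = (2 − 1)/70 = 1/70 per hour.
Filling time = 1 ÷ (1/70) = 70 hours.

70 hours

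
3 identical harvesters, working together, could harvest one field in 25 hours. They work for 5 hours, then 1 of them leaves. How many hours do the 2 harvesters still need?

30 hours

One harvester does 1/75 of the job per hour.
After 5 hours with 3 harvesters, 1/5 is done (4/5 left).
With 2 harvesters the rate is 2/75, so the rest takes 4/5 ÷ 2/75 = 30 hours.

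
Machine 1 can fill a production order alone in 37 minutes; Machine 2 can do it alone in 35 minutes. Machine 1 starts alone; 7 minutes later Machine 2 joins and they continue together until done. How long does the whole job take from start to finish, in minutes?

259/12 minutes

In 7 minutes Machine 1 does 7/37 of the job, leaving 30/37.
Machine 1 and Machine 2 together work at 72/1295 per minute, so finishing takes 30/37 ÷ 72/1295 = 175/12 minutes.
Total time = 7 + 175/12 = 259/12 minutes.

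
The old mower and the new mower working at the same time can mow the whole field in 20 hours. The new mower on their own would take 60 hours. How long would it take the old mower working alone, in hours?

30 hours

Combined rate is 1/20 per hour.
Known contribution: 1/60 per hour.
So the old mower's rate is 1/20 − 1/60 = 1/30, meaning 30 hours alone.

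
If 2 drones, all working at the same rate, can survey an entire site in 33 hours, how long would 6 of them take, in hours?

Total work is 2·33 = 66 drone-hours.
With 6 drones: 66/6 = 11 hours.

11 hours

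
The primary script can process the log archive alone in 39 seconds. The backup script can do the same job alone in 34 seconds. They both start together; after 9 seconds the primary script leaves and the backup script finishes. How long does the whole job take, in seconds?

340/13 seconds

In the first 9 seconds the combined rate is 73/1326, so 219/442 of the job is done, leaving 223/442.
After the primary script leaves the rate is 1/34 per second; the remaining 223/442 takes 223/13 seconds.
Total = 9 + 223/13 = 340/13 seconds.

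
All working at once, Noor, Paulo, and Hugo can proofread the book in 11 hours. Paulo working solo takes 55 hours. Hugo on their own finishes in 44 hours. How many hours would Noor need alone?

20 hours

Combined rate is 1/11 per hour.
Known contribution: 1/55 + 1/44 = (4 + 5)/220 = 9/220 per hour.
So Noor's rate is 1/11 − 9/220 = 1/20, meaning 20 hours alone.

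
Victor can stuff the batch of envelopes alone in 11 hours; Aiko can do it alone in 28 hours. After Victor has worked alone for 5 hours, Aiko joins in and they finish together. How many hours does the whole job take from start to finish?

121/13 hours

In 5 hours Victor does 5/11 of the job, leaving 6/11.
Victor and Aiko together work at 39/308 per hour, so finishing takes 6/11 ÷ 39/308 = 56/13 hours.
Total time = 5 + 56/13 = 121/13 hours.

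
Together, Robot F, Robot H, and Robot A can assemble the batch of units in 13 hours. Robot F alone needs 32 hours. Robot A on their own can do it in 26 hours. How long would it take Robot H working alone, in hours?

416/3 hours

Combined rate is 1/13 per hour.
Known contribution: 1/32 + 1/26 = (13 + 16)/416 = 29/416 per hour.
So Robot H's rate is 1/13 − 29/416 = 3/416, meaning 416/3 hours alone.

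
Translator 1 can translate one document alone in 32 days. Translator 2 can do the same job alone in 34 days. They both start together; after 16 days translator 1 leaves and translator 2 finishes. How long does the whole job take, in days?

17 days

In the first 16 days the combined rate is 33/544, so 33/34 of the job is done, leaving 1/34.
After translator 1 leaves the rate is 1/34 per day; the remaining 1/34 takes 1 day.
Total = 16 + 1 = 17 days.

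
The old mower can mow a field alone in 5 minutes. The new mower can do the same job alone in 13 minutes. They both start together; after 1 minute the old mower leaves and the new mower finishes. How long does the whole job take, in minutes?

52/5 minutes

In the first 1 minute the combined rate is 18/65, so 18/65 of the job is done, leaving 47/65.
After the old mower leaves the rate is 1/13 per minute; the remaining 47/65 takes 47/5 minutes.
Total = 1 + 47/5 = 52/5 minutes.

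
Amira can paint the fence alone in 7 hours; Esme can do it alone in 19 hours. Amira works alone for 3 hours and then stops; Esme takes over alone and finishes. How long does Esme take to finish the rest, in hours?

In 3 hours Amira does 3/7 of the job, leaving 4/7.
Esme works at 1/19 per hour, so finishing takes 4/7 ÷ 1/19 = 76/7 hours.

76/7 hours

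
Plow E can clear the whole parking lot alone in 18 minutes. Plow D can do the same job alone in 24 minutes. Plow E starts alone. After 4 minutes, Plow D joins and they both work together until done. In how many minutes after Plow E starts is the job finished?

In the first 4 minutes Plow E alone does 4/18 = 2/9 of the job, leaving 7/9.
Once everyone is working, combined rate: 1/18 + 1/24 = (4 + 3)/72 = 7/72 per minute.
Remaining 7/9 at 7/72 per minute takes 8 minutes.
Total from the start = 4 + 8 = 12 minutes.

12 minutes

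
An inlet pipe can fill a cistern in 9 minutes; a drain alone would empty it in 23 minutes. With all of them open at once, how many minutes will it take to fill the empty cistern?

207/14 minutes

Net rate = 1/9 − 1/23 = (23 − 9)/207 = 14/207 per minute.
Filling time = 1 ÷ (14/207) = 207/14 minutes.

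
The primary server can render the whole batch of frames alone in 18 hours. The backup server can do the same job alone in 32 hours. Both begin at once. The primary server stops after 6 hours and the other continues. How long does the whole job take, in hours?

64/3 hours

In the first 6 hours the combined rate is 25/288, so 25/48 of the job is done, leaving 23/48.
After the primary server leaves the rate is 1/32 per hour; the remaining 23/48 takes 46/3 hours.
Total = 6 + 46/3 = 64/3 hours.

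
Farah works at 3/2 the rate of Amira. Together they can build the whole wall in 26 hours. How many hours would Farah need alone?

Let Amira's rate be r; then Farah's rate is (3/2)r, so together (3/2 + 1)r = (5/2)r = 1/26.
Thus r = 1/65 per hour.
Amira alone: 65 hours; Farah alone: 130/3 hours.

130/3 hours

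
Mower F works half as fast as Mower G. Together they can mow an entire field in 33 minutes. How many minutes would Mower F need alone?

99 minutes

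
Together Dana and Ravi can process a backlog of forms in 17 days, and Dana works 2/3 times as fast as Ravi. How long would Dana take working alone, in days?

Let Ravi's rate be r; then Dana's rate is (2/3)r, so together (2/3 + 1)r = (5/3)r = 1/17.
Thus r = 3/85 per day.
Ravi alone: 85/3 days; Dana alone: 85/2 days.

85/2 days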